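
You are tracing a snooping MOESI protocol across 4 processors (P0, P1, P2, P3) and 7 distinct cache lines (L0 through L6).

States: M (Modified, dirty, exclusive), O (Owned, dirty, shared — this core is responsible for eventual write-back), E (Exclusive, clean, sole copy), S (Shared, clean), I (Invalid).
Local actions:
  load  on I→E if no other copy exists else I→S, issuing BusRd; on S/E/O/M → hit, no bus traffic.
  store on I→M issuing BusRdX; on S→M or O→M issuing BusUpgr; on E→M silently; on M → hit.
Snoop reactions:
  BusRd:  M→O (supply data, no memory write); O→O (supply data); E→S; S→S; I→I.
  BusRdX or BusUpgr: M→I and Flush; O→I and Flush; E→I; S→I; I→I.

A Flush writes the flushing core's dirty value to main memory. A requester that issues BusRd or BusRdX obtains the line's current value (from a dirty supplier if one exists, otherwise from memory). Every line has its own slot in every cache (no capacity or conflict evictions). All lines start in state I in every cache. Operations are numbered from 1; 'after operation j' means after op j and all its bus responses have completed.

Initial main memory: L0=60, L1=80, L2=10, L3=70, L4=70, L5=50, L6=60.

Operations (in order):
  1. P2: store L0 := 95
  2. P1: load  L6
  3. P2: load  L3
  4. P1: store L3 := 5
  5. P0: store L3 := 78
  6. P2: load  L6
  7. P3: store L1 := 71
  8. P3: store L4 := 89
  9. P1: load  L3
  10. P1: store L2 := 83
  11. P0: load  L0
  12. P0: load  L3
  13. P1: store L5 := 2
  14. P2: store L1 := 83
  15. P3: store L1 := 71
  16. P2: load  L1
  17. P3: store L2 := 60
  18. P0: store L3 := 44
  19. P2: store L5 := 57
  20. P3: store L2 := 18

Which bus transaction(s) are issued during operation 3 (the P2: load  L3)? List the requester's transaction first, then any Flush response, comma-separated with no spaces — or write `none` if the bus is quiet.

1. P2: store L0 := 95  bus=[BusRdX]  L0: P0=I P1=I P2=M P3=I  mem[L0]=60
2. P1: load  L6  bus=[BusRd]  L6: P0=I P1=E P2=I P3=I  mem[L6]=60
3. P2: load  L3  bus=[BusRd]  L3: P0=I P1=I P2=E P3=I  mem[L3]=70
4. P1: store L3 := 5  bus=[BusRdX]  L3: P0=I P1=M P2=I P3=I  mem[L3]=70
5. P0: store L3 := 78  bus=[BusRdX,Flush]  L3: P0=M P1=I P2=I P3=I  mem[L3]=5
6. P2: load  L6  bus=[BusRd]  L6: P0=I P1=S P2=S P3=I  mem[L6]=60
7. P3: store L1 := 71  bus=[BusRdX]  L1: P0=I P1=I P2=I P3=M  mem[L1]=80
8. P3: store L4 := 89  bus=[BusRdX]  L4: P0=I P1=I P2=I P3=M  mem[L4]=70
9. P1: load  L3  bus=[BusRd]  L3: P0=O P1=S P2=I P3=I  mem[L3]=5
10. P1: store L2 := 83  bus=[BusRdX]  L2: P0=I P1=M P2=I P3=I  mem[L2]=10
11. P0: load  L0  bus=[BusRd]  L0: P0=S P1=I P2=O P3=I  mem[L0]=60
12. P0: load  L3  bus=[-]  L3: P0=O P1=S P2=I P3=I  mem[L3]=5
13. P1: store L5 := 2  bus=[BusRdX]  L5: P0=I P1=M P2=I P3=I  mem[L5]=50
14. P2: store L1 := 83  bus=[BusRdX,Flush]  L1: P0=I P1=I P2=M P3=I  mem[L1]=71
15. P3: store L1 := 71  bus=[BusRdX,Flush]  L1: P0=I P1=I P2=I P3=M  mem[L1]=83
16. P2: load  L1  bus=[BusRd]  L1: P0=I P1=I P2=S P3=O  mem[L1]=83
17. P3: store L2 := 60  bus=[BusRdX,Flush]  L2: P0=I P1=I P2=I P3=M  mem[L2]=83
18. P0: store L3 := 44  bus=[BusUpgr]  L3: P0=M P1=I P2=I P3=I  mem[L3]=5
19. P2: store L5 := 57  bus=[BusRdX,Flush]  L5: P0=I P1=I P2=M P3=I  mem[L5]=2
20. P3: store L2 := 18  bus=[-]  L2: P0=I P1=I P2=I P3=M  mem[L2]=83

bus = BusRd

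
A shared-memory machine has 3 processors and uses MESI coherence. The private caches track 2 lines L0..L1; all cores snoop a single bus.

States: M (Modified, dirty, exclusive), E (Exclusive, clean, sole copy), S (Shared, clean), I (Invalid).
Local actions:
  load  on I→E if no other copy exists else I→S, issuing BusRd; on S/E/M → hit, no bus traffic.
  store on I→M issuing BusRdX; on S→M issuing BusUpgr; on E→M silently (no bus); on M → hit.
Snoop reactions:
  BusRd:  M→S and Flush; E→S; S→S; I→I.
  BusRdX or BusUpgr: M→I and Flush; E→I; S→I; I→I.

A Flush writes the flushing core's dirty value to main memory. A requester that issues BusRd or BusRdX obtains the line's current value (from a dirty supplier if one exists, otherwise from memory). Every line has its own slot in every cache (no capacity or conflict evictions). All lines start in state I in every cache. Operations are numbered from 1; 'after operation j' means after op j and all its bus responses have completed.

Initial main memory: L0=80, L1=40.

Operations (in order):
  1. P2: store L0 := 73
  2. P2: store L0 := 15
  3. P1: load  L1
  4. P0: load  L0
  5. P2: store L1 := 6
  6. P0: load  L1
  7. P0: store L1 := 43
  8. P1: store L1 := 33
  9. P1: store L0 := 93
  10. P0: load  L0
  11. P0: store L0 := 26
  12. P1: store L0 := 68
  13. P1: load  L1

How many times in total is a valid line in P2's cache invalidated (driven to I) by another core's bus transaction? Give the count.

[1] P2: store L0 := 73 | P0:I, P1:I, P2:M(73) | bus: BusRdX
[2] P2: store L0 := 15 | P0:I, P1:I, P2:M(15) | bus: none
[3] P1: load  L1 | P0:I, P1:E(40), P2:I | bus: BusRd
[4] P0: load  L0 | P0:S(15), P1:I, P2:S(15) | bus: BusRd,Flush
[5] P2: store L1 := 6 | P0:I, P1:I, P2:M(6) | bus: BusRdX
[6] P0: load  L1 | P0:S(6), P1:I, P2:S(6) | bus: BusRd,Flush
[7] P0: store L1 := 43 | P0:M(43), P1:I, P2:I | bus: BusUpgr
[8] P1: store L1 := 33 | P0:I, P1:M(33), P2:I | bus: BusRdX,Flush
[9] P1: store L0 := 93 | P0:I, P1:M(93), P2:I | bus: BusRdX
[10] P0: load  L0 | P0:S(93), P1:S(93), P2:I | bus: BusRd,Flush
[11] P0: store L0 := 26 | P0:M(26), P1:I, P2:I | bus: BusUpgr
[12] P1: store L0 := 68 | P0:I, P1:M(68), P2:I | bus: BusRdX,Flush
[13] P1: load  L1 | P0:I, P1:M(33), P2:I | bus: none

invalidations = 2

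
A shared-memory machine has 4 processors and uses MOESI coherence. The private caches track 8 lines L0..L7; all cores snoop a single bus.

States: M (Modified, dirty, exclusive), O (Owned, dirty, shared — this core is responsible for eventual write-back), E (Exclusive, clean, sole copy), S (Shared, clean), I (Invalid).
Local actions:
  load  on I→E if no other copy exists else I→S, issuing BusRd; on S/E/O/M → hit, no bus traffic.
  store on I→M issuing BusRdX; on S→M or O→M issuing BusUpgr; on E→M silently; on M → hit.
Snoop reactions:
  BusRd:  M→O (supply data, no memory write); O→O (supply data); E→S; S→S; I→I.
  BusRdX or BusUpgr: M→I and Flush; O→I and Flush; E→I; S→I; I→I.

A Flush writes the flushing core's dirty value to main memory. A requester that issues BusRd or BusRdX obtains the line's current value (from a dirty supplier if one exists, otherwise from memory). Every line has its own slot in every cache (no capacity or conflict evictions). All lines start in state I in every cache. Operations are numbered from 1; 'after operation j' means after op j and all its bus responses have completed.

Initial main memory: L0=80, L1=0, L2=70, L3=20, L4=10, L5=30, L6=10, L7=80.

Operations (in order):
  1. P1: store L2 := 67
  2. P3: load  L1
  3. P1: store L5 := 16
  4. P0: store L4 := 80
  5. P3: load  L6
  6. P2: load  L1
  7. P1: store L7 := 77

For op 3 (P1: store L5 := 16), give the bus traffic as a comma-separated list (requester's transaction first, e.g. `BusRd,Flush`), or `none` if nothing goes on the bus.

[1] P1: store L2 := 67 | P0:I, P1:M(67), P2:I, P3:I | bus: BusRdX
[2] P3: load  L1 | P0:I, P1:I, P2:I, P3:E(0) | bus: BusRd
[3] P1: store L5 := 16 | P0:I, P1:M(16), P2:I, P3:I | bus: BusRdX
[4] P0: store L4 := 80 | P0:M(80), P1:I, P2:I, P3:I | bus: BusRdX
[5] P3: load  L6 | P0:I, P1:I, P2:I, P3:E(10) | bus: BusRd
[6] P2: load  L1 | P0:I, P1:I, P2:S(0), P3:S(0) | bus: BusRd
[7] P1: store L7 := 77 | P0:I, P1:M(77), P2:I, P3:I | bus: BusRdX

bus = BusRdX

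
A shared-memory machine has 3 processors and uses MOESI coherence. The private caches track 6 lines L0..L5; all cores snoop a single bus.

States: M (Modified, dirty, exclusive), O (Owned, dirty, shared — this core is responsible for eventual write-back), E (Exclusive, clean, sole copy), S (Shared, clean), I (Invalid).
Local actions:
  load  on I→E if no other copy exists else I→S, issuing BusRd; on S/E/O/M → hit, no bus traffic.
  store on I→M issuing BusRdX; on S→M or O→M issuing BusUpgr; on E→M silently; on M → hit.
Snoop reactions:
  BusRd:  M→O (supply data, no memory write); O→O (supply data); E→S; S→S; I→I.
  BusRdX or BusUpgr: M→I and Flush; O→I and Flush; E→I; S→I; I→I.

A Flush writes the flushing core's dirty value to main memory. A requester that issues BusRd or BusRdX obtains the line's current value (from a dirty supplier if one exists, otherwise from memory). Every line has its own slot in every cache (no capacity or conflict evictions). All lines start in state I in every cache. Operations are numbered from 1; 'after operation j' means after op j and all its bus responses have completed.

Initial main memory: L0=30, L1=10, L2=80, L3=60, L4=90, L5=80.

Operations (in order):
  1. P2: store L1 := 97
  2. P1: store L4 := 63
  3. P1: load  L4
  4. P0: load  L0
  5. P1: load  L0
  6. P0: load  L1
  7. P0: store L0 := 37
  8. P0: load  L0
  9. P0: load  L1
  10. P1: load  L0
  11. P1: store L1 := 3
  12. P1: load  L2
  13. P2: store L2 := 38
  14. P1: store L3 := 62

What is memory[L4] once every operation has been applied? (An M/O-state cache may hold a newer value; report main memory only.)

memory[L4] = 90

  op1 P2: store L1 := 97 → I/I/M on L1; bus BusRdX; mem=10
  op2 P1: store L4 := 63 → I/M/I on L4; bus BusRdX; mem=90
  op3 P1: load  L4 → I/M/I on L4; bus (none); mem=90
  op4 P0: load  L0 → E/I/I on L0; bus BusRd; mem=30
  op5 P1: load  L0 → S/S/I on L0; bus BusRd; mem=30
  op6 P0: load  L1 → S/I/O on L1; bus BusRd; mem=10
  op7 P0: store L0 := 37 → M/I/I on L0; bus BusUpgr; mem=30
  op8 P0: load  L0 → M/I/I on L0; bus (none); mem=30
  op9 P0: load  L1 → S/I/O on L1; bus (none); mem=10
  op10 P1: load  L0 → O/S/I on L0; bus BusRd; mem=30
  op11 P1: store L1 := 3 → I/M/I on L1; bus BusRdX Flush; mem=97
  op12 P1: load  L2 → I/E/I on L2; bus BusRd; mem=80
  op13 P2: store L2 := 38 → I/I/M on L2; bus BusRdX; mem=80
  op14 P1: store L3 := 62 → I/M/I on L3; bus BusRdX; mem=60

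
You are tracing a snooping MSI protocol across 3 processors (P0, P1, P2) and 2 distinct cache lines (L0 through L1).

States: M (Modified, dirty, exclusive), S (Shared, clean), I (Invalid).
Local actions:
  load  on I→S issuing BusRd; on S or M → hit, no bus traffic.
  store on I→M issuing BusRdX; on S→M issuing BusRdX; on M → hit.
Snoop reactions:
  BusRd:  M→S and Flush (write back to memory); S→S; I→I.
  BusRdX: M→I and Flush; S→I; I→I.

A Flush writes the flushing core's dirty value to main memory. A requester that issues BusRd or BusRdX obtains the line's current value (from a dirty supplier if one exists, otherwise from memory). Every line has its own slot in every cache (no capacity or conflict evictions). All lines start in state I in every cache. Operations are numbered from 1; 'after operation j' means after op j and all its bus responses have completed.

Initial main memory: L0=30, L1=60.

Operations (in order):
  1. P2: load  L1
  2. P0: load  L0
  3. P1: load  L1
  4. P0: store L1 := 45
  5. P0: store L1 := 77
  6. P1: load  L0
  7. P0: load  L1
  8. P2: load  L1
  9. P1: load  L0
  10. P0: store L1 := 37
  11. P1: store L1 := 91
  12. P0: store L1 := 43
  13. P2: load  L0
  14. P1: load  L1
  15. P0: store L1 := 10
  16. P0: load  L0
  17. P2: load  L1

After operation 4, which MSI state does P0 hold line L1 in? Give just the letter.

state = M

step 1: P2: load  L1  ⟶  IIS  (L1)  txn=BusRd  M[L1]=60
step 2: P0: load  L0  ⟶  SII  (L0)  txn=BusRd  M[L0]=30
step 3: P1: load  L1  ⟶  ISS  (L1)  txn=BusRd  M[L1]=60
step 4: P0: store L1 := 45  ⟶  MII  (L1)  txn=BusRdX  M[L1]=60
step 5: P0: store L1 := 77  ⟶  MII  (L1)  txn=∅  M[L1]=60
step 6: P1: load  L0  ⟶  SSI  (L0)  txn=BusRd  M[L0]=30
step 7: P0: load  L1  ⟶  MII  (L1)  txn=∅  M[L1]=60
step 8: P2: load  L1  ⟶  SIS  (L1)  txn=BusRd+Flush  M[L1]=77
step 9: P1: load  L0  ⟶  SSI  (L0)  txn=∅  M[L0]=30
step 10: P0: store L1 := 37  ⟶  MII  (L1)  txn=BusRdX  M[L1]=77
step 11: P1: store L1 := 91  ⟶  IMI  (L1)  txn=BusRdX+Flush  M[L1]=37
step 12: P0: store L1 := 43  ⟶  MII  (L1)  txn=BusRdX+Flush  M[L1]=91
step 13: P2: load  L0  ⟶  SSS  (L0)  txn=BusRd  M[L0]=30
step 14: P1: load  L1  ⟶  SSI  (L1)  txn=BusRd+Flush  M[L1]=43
step 15: P0: store L1 := 10  ⟶  MII  (L1)  txn=BusRdX  M[L1]=43
step 16: P0: load  L0  ⟶  SSS  (L0)  txn=∅  M[L0]=30
step 17: P2: load  L1  ⟶  SIS  (L1)  txn=BusRd+Flush  M[L1]=10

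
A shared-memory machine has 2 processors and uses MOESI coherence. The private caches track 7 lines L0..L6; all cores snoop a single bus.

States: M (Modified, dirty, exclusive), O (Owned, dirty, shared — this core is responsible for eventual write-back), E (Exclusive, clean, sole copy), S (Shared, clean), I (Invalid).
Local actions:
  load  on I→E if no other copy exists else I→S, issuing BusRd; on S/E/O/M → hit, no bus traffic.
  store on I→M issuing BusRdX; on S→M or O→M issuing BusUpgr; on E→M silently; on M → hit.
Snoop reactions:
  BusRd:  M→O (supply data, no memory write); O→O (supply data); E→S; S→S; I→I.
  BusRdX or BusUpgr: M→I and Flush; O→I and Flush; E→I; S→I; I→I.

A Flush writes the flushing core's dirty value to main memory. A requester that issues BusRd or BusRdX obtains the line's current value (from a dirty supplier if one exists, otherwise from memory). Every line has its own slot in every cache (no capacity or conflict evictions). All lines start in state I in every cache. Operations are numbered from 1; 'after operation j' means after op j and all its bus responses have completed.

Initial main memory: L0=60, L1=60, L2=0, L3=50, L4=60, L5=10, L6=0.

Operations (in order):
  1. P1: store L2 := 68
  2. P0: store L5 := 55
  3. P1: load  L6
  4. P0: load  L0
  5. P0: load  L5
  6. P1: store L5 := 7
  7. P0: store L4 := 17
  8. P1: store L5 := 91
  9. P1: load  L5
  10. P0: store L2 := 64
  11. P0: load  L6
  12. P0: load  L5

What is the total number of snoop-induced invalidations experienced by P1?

  op1 P1: store L2 := 68 → I/M on L2; bus BusRdX; mem=0
  op2 P0: store L5 := 55 → M/I on L5; bus BusRdX; mem=10
  op3 P1: load  L6 → I/E on L6; bus BusRd; mem=0
  op4 P0: load  L0 → E/I on L0; bus BusRd; mem=60
  op5 P0: load  L5 → M/I on L5; bus (none); mem=10
  op6 P1: store L5 := 7 → I/M on L5; bus BusRdX Flush; mem=55
  op7 P0: store L4 := 17 → M/I on L4; bus BusRdX; mem=60
  op8 P1: store L5 := 91 → I/M on L5; bus (none); mem=55
  op9 P1: load  L5 → I/M on L5; bus (none); mem=55
  op10 P0: store L2 := 64 → M/I on L2; bus BusRdX Flush; mem=68
  op11 P0: load  L6 → S/S on L6; bus BusRd; mem=0
  op12 P0: load  L5 → S/O on L5; bus BusRd; mem=55

invalidations = 1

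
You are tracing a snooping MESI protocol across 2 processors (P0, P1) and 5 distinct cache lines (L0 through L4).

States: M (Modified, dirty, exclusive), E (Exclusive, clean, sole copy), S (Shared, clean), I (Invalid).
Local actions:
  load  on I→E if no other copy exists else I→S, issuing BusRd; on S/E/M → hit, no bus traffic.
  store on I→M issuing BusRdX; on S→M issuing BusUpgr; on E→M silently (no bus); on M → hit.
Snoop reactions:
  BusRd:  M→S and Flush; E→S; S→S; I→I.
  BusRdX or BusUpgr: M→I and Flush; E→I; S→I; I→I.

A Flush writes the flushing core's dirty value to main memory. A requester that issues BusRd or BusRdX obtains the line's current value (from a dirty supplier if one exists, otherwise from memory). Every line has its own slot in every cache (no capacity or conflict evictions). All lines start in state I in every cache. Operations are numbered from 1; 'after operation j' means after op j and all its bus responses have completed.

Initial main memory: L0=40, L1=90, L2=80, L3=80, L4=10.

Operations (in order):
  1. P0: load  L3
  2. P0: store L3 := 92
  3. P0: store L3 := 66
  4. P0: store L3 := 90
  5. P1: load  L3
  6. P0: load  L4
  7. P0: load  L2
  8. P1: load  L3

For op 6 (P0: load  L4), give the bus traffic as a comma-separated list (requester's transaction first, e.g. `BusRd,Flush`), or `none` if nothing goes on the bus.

bus = BusRd

step 1: P0: load  L3  ⟶  EI  (L3)  txn=BusRd  M[L3]=80
step 2: P0: store L3 := 92  ⟶  MI  (L3)  txn=∅  M[L3]=80
step 3: P0: store L3 := 66  ⟶  MI  (L3)  txn=∅  M[L3]=80
step 4: P0: store L3 := 90  ⟶  MI  (L3)  txn=∅  M[L3]=80
step 5: P1: load  L3  ⟶  SS  (L3)  txn=BusRd+Flush  M[L3]=90
step 6: P0: load  L4  ⟶  EI  (L4)  txn=BusRd  M[L4]=10
step 7: P0: load  L2  ⟶  EI  (L2)  txn=BusRd  M[L2]=80
step 8: P1: load  L3  ⟶  SS  (L3)  txn=∅  M[L3]=90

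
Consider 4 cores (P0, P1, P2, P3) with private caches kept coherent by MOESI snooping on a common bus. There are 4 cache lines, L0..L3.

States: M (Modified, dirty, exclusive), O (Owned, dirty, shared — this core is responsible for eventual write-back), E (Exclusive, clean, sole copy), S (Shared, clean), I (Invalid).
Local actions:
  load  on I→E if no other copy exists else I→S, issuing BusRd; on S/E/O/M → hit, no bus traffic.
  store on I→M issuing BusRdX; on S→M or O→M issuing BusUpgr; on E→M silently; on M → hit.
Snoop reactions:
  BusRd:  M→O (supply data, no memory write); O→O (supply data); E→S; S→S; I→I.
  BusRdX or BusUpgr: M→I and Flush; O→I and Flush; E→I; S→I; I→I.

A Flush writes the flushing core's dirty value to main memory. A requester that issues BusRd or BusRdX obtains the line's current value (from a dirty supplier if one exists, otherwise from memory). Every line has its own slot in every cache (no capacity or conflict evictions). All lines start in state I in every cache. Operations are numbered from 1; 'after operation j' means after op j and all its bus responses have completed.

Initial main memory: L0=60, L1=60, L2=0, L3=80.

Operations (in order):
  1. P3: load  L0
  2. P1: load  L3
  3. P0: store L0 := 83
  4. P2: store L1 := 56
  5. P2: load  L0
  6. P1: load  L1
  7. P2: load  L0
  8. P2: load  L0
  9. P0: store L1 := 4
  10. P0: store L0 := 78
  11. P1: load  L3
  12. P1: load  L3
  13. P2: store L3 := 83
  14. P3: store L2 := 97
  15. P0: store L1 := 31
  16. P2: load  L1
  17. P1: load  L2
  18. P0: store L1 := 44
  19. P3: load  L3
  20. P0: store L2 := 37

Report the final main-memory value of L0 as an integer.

memory[L0] = 60

1. P3: load  L0  bus=[BusRd]  L0: P0=I P1=I P2=I P3=E  mem[L0]=60
2. P1: load  L3  bus=[BusRd]  L3: P0=I P1=E P2=I P3=I  mem[L3]=80
3. P0: store L0 := 83  bus=[BusRdX]  L0: P0=M P1=I P2=I P3=I  mem[L0]=60
4. P2: store L1 := 56  bus=[BusRdX]  L1: P0=I P1=I P2=M P3=I  mem[L1]=60
5. P2: load  L0  bus=[BusRd]  L0: P0=O P1=I P2=S P3=I  mem[L0]=60
6. P1: load  L1  bus=[BusRd]  L1: P0=I P1=S P2=O P3=I  mem[L1]=60
7. P2: load  L0  bus=[-]  L0: P0=O P1=I P2=S P3=I  mem[L0]=60
8. P2: load  L0  bus=[-]  L0: P0=O P1=I P2=S P3=I  mem[L0]=60
9. P0: store L1 := 4  bus=[BusRdX,Flush]  L1: P0=M P1=I P2=I P3=I  mem[L1]=56
10. P0: store L0 := 78  bus=[BusUpgr]  L0: P0=M P1=I P2=I P3=I  mem[L0]=60
11. P1: load  L3  bus=[-]  L3: P0=I P1=E P2=I P3=I  mem[L3]=80
12. P1: load  L3  bus=[-]  L3: P0=I P1=E P2=I P3=I  mem[L3]=80
13. P2: store L3 := 83  bus=[BusRdX]  L3: P0=I P1=I P2=M P3=I  mem[L3]=80
14. P3: store L2 := 97  bus=[BusRdX]  L2: P0=I P1=I P2=I P3=M  mem[L2]=0
15. P0: store L1 := 31  bus=[-]  L1: P0=M P1=I P2=I P3=I  mem[L1]=56
16. P2: load  L1  bus=[BusRd]  L1: P0=O P1=I P2=S P3=I  mem[L1]=56
17. P1: load  L2  bus=[BusRd]  L2: P0=I P1=S P2=I P3=O  mem[L2]=0
18. P0: store L1 := 44  bus=[BusUpgr]  L1: P0=M P1=I P2=I P3=I  mem[L1]=56
19. P3: load  L3  bus=[BusRd]  L3: P0=I P1=I P2=O P3=S  mem[L3]=80
20. P0: store L2 := 37  bus=[BusRdX,Flush]  L2: P0=M P1=I P2=I P3=I  mem[L2]=97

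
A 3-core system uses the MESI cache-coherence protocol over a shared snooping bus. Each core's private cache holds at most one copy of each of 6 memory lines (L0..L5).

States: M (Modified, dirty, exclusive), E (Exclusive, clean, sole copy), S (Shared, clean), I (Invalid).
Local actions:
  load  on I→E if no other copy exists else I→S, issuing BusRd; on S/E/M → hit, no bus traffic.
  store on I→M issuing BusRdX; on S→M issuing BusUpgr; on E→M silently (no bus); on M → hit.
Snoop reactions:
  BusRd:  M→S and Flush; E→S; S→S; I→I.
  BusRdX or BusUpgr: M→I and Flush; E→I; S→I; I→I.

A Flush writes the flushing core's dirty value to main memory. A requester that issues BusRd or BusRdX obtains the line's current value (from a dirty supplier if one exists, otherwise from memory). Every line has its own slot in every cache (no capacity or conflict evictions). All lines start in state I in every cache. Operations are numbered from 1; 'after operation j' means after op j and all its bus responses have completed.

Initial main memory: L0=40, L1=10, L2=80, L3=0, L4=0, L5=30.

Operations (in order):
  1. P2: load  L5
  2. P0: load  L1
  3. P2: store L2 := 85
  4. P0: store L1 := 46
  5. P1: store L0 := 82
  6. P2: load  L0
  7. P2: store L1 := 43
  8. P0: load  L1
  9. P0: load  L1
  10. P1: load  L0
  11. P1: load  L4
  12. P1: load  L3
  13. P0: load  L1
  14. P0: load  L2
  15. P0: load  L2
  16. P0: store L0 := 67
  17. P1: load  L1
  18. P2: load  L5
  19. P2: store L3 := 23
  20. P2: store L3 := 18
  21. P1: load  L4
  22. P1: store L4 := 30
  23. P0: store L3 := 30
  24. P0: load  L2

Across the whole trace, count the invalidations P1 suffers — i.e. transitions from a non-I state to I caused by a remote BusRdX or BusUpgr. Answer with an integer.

step 1: P2: load  L5  ⟶  IIE  (L5)  txn=BusRd  M[L5]=30
step 2: P0: load  L1  ⟶  EII  (L1)  txn=BusRd  M[L1]=10
step 3: P2: store L2 := 85  ⟶  IIM  (L2)  txn=BusRdX  M[L2]=80
step 4: P0: store L1 := 46  ⟶  MII  (L1)  txn=∅  M[L1]=10
step 5: P1: store L0 := 82  ⟶  IMI  (L0)  txn=BusRdX  M[L0]=40
step 6: P2: load  L0  ⟶  ISS  (L0)  txn=BusRd+Flush  M[L0]=82
step 7: P2: store L1 := 43  ⟶  IIM  (L1)  txn=BusRdX+Flush  M[L1]=46
step 8: P0: load  L1  ⟶  SIS  (L1)  txn=BusRd+Flush  M[L1]=43
step 9: P0: load  L1  ⟶  SIS  (L1)  txn=∅  M[L1]=43
step 10: P1: load  L0  ⟶  ISS  (L0)  txn=∅  M[L0]=82
step 11: P1: load  L4  ⟶  IEI  (L4)  txn=BusRd  M[L4]=0
step 12: P1: load  L3  ⟶  IEI  (L3)  txn=BusRd  M[L3]=0
step 13: P0: load  L1  ⟶  SIS  (L1)  txn=∅  M[L1]=43
step 14: P0: load  L2  ⟶  SIS  (L2)  txn=BusRd+Flush  M[L2]=85
step 15: P0: load  L2  ⟶  SIS  (L2)  txn=∅  M[L2]=85
step 16: P0: store L0 := 67  ⟶  MII  (L0)  txn=BusRdX  M[L0]=82
step 17: P1: load  L1  ⟶  SSS  (L1)  txn=BusRd  M[L1]=43
step 18: P2: load  L5  ⟶  IIE  (L5)  txn=∅  M[L5]=30
step 19: P2: store L3 := 23  ⟶  IIM  (L3)  txn=BusRdX  M[L3]=0
step 20: P2: store L3 := 18  ⟶  IIM  (L3)  txn=∅  M[L3]=0
step 21: P1: load  L4  ⟶  IEI  (L4)  txn=∅  M[L4]=0
step 22: P1: store L4 := 30  ⟶  IMI  (L4)  txn=∅  M[L4]=0
step 23: P0: store L3 := 30  ⟶  MII  (L3)  txn=BusRdX+Flush  M[L3]=18
step 24: P0: load  L2  ⟶  SIS  (L2)  txn=∅  M[L2]=85

invalidations = 2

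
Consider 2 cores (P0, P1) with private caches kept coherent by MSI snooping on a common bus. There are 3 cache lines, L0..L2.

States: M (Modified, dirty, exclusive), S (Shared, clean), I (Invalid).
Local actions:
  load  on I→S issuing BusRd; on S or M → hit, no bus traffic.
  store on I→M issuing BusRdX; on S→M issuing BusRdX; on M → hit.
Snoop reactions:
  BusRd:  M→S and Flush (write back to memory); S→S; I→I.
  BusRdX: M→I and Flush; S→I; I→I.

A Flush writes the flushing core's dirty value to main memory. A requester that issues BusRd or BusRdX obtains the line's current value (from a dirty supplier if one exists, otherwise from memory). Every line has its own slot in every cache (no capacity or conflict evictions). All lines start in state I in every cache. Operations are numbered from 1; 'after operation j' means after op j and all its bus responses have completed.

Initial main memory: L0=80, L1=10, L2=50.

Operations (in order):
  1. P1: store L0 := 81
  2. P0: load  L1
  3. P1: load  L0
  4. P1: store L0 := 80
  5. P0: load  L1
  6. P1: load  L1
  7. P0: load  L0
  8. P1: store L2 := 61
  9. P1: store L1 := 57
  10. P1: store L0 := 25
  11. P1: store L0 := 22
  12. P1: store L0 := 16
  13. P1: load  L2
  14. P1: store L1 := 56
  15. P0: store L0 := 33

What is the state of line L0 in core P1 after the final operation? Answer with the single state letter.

state = I

[1] P1: store L0 := 81 | P0:I, P1:M(81) | bus: BusRdX
[2] P0: load  L1 | P0:S(10), P1:I | bus: BusRd
[3] P1: load  L0 | P0:I, P1:M(81) | bus: none
[4] P1: store L0 := 80 | P0:I, P1:M(80) | bus: none
[5] P0: load  L1 | P0:S(10), P1:I | bus: none
[6] P1: load  L1 | P0:S(10), P1:S(10) | bus: BusRd
[7] P0: load  L0 | P0:S(80), P1:S(80) | bus: BusRd,Flush
[8] P1: store L2 := 61 | P0:I, P1:M(61) | bus: BusRdX
[9] P1: store L1 := 57 | P0:I, P1:M(57) | bus: BusRdX
[10] P1: store L0 := 25 | P0:I, P1:M(25) | bus: BusRdX
[11] P1: store L0 := 22 | P0:I, P1:M(22) | bus: none
[12] P1: store L0 := 16 | P0:I, P1:M(16) | bus: none
[13] P1: load  L2 | P0:I, P1:M(61) | bus: none
[14] P1: store L1 := 56 | P0:I, P1:M(56) | bus: none
[15] P0: store L0 := 33 | P0:M(33), P1:I | bus: BusRdX,Flush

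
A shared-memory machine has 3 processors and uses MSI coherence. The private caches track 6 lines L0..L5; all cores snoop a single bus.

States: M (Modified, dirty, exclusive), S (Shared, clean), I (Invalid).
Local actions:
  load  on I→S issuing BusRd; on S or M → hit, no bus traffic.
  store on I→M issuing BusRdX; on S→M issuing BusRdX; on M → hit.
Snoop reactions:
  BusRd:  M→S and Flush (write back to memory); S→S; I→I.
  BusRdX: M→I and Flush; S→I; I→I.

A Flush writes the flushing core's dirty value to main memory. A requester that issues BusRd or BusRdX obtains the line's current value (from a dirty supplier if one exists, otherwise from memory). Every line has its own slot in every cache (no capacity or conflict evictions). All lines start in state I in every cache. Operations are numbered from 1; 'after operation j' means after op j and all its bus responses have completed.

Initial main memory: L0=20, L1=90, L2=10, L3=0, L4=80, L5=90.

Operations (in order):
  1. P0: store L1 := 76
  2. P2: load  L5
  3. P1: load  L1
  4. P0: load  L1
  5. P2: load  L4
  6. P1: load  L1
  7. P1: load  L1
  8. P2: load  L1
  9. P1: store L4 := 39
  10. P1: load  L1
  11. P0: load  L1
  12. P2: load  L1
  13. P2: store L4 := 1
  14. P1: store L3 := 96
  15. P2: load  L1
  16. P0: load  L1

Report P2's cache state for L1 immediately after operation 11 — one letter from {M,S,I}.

state = S

step 1: P0: store L1 := 76  ⟶  MII  (L1)  txn=BusRdX  M[L1]=90
step 2: P2: load  L5  ⟶  IIS  (L5)  txn=BusRd  M[L5]=90
step 3: P1: load  L1  ⟶  SSI  (L1)  txn=BusRd+Flush  M[L1]=76
step 4: P0: load  L1  ⟶  SSI  (L1)  txn=∅  M[L1]=76
step 5: P2: load  L4  ⟶  IIS  (L4)  txn=BusRd  M[L4]=80
step 6: P1: load  L1  ⟶  SSI  (L1)  txn=∅  M[L1]=76
step 7: P1: load  L1  ⟶  SSI  (L1)  txn=∅  M[L1]=76
step 8: P2: load  L1  ⟶  SSS  (L1)  txn=BusRd  M[L1]=76
step 9: P1: store L4 := 39  ⟶  IMI  (L4)  txn=BusRdX  M[L4]=80
step 10: P1: load  L1  ⟶  SSS  (L1)  txn=∅  M[L1]=76
step 11: P0: load  L1  ⟶  SSS  (L1)  txn=∅  M[L1]=76
step 12: P2: load  L1  ⟶  SSS  (L1)  txn=∅  M[L1]=76
step 13: P2: store L4 := 1  ⟶  IIM  (L4)  txn=BusRdX+Flush  M[L4]=39
step 14: P1: store L3 := 96  ⟶  IMI  (L3)  txn=BusRdX  M[L3]=0
step 15: P2: load  L1  ⟶  SSS  (L1)  txn=∅  M[L1]=76
step 16: P0: load  L1  ⟶  SSS  (L1)  txn=∅  M[L1]=76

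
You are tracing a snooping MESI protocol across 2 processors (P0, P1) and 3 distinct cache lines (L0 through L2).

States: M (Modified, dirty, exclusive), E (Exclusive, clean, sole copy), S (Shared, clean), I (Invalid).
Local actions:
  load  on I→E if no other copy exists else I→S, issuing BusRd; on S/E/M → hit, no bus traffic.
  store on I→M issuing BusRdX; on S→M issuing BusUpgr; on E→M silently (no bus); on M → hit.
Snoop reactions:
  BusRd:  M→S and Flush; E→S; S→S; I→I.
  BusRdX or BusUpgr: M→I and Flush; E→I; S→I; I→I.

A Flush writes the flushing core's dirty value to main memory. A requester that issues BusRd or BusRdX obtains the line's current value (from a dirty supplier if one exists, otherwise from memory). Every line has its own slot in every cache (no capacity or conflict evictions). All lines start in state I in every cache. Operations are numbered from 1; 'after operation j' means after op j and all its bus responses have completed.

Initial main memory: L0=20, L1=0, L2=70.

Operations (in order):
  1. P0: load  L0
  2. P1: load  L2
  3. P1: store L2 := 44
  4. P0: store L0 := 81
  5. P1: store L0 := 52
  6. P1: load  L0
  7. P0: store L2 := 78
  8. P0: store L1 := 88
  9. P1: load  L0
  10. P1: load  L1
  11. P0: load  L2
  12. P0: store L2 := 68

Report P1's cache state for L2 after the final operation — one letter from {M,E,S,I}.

[1] P0: load  L0 | P0:E(20), P1:I | bus: BusRd
[2] P1: load  L2 | P0:I, P1:E(70) | bus: BusRd
[3] P1: store L2 := 44 | P0:I, P1:M(44) | bus: none
[4] P0: store L0 := 81 | P0:M(81), P1:I | bus: none
[5] P1: store L0 := 52 | P0:I, P1:M(52) | bus: BusRdX,Flush
[6] P1: load  L0 | P0:I, P1:M(52) | bus: none
[7] P0: store L2 := 78 | P0:M(78), P1:I | bus: BusRdX,Flush
[8] P0: store L1 := 88 | P0:M(88), P1:I | bus: BusRdX
[9] P1: load  L0 | P0:I, P1:M(52) | bus: none
[10] P1: load  L1 | P0:S(88), P1:S(88) | bus: BusRd,Flush
[11] P0: load  L2 | P0:M(78), P1:I | bus: none
[12] P0: store L2 := 68 | P0:M(68), P1:I | bus: none

state = I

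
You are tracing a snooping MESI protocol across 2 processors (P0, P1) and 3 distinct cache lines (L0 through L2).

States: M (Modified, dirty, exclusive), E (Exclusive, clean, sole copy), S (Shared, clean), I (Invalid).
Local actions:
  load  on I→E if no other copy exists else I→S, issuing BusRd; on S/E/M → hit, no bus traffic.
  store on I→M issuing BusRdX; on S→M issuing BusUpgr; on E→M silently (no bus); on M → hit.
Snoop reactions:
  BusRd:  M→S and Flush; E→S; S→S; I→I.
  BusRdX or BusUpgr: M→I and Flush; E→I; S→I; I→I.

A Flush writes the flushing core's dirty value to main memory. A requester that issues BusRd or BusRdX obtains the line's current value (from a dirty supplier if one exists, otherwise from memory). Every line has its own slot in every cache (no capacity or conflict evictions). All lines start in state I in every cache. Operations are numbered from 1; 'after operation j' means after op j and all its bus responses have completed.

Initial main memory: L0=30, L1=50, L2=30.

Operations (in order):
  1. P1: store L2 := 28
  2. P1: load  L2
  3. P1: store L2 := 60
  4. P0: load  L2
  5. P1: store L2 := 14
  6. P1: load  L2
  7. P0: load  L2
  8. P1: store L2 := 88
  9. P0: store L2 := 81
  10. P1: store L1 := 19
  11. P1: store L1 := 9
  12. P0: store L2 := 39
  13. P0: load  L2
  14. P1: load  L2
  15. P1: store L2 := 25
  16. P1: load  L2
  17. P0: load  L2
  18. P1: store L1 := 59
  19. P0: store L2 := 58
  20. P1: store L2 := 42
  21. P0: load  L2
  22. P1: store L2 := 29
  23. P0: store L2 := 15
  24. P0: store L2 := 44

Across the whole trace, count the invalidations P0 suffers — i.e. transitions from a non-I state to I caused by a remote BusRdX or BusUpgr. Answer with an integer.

  op1 P1: store L2 := 28 → I/M on L2; bus BusRdX; mem=30
  op2 P1: load  L2 → I/M on L2; bus (none); mem=30
  op3 P1: store L2 := 60 → I/M on L2; bus (none); mem=30
  op4 P0: load  L2 → S/S on L2; bus BusRd Flush; mem=60
  op5 P1: store L2 := 14 → I/M on L2; bus BusUpgr; mem=60
  op6 P1: load  L2 → I/M on L2; bus (none); mem=60
  op7 P0: load  L2 → S/S on L2; bus BusRd Flush; mem=14
  op8 P1: store L2 := 88 → I/M on L2; bus BusUpgr; mem=14
  op9 P0: store L2 := 81 → M/I on L2; bus BusRdX Flush; mem=88
  op10 P1: store L1 := 19 → I/M on L1; bus BusRdX; mem=50
  op11 P1: store L1 := 9 → I/M on L1; bus (none); mem=50
  op12 P0: store L2 := 39 → M/I on L2; bus (none); mem=88
  op13 P0: load  L2 → M/I on L2; bus (none); mem=88
  op14 P1: load  L2 → S/S on L2; bus BusRd Flush; mem=39
  op15 P1: store L2 := 25 → I/M on L2; bus BusUpgr; mem=39
  op16 P1: load  L2 → I/M on L2; bus (none); mem=39
  op17 P0: load  L2 → S/S on L2; bus BusRd Flush; mem=25
  op18 P1: store L1 := 59 → I/M on L1; bus (none); mem=50
  op19 P0: store L2 := 58 → M/I on L2; bus BusUpgr; mem=25
  op20 P1: store L2 := 42 → I/M on L2; bus BusRdX Flush; mem=58
  op21 P0: load  L2 → S/S on L2; bus BusRd Flush; mem=42
  op22 P1: store L2 := 29 → I/M on L2; bus BusUpgr; mem=42
  op23 P0: store L2 := 15 → M/I on L2; bus BusRdX Flush; mem=29
  op24 P0: store L2 := 44 → M/I on L2; bus (none); mem=29

invalidations = 5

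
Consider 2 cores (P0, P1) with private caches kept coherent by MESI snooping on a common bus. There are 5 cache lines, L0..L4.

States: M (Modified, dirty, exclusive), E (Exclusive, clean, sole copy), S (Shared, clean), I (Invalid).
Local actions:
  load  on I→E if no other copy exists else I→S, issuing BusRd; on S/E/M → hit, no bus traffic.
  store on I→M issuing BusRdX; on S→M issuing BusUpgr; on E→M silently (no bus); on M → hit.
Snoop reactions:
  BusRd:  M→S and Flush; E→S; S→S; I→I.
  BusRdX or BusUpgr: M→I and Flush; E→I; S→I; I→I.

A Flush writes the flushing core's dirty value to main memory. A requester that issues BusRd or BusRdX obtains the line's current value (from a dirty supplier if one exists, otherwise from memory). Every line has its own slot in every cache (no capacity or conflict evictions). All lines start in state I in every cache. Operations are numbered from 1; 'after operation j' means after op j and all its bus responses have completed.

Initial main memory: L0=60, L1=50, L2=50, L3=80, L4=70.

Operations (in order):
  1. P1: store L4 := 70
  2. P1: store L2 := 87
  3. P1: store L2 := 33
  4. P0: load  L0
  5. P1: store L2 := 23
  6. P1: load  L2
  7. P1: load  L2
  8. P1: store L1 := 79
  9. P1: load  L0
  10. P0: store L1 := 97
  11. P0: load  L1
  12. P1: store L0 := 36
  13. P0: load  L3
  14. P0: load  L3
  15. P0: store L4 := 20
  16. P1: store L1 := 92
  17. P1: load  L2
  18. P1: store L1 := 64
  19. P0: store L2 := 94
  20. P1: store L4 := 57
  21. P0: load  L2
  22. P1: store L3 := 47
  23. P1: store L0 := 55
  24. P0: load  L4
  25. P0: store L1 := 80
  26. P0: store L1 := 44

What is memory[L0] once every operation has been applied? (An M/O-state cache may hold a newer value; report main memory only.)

1. P1: store L4 := 70  bus=[BusRdX]  L4: P0=I P1=M  mem[L4]=70
2. P1: store L2 := 87  bus=[BusRdX]  L2: P0=I P1=M  mem[L2]=50
3. P1: store L2 := 33  bus=[-]  L2: P0=I P1=M  mem[L2]=50
4. P0: load  L0  bus=[BusRd]  L0: P0=E P1=I  mem[L0]=60
5. P1: store L2 := 23  bus=[-]  L2: P0=I P1=M  mem[L2]=50
6. P1: load  L2  bus=[-]  L2: P0=I P1=M  mem[L2]=50
7. P1: load  L2  bus=[-]  L2: P0=I P1=M  mem[L2]=50
8. P1: store L1 := 79  bus=[BusRdX]  L1: P0=I P1=M  mem[L1]=50
9. P1: load  L0  bus=[BusRd]  L0: P0=S P1=S  mem[L0]=60
10. P0: store L1 := 97  bus=[BusRdX,Flush]  L1: P0=M P1=I  mem[L1]=79
11. P0: load  L1  bus=[-]  L1: P0=M P1=I  mem[L1]=79
12. P1: store L0 := 36  bus=[BusUpgr]  L0: P0=I P1=M  mem[L0]=60
13. P0: load  L3  bus=[BusRd]  L3: P0=E P1=I  mem[L3]=80
14. P0: load  L3  bus=[-]  L3: P0=E P1=I  mem[L3]=80
15. P0: store L4 := 20  bus=[BusRdX,Flush]  L4: P0=M P1=I  mem[L4]=70
16. P1: store L1 := 92  bus=[BusRdX,Flush]  L1: P0=I P1=M  mem[L1]=97
17. P1: load  L2  bus=[-]  L2: P0=I P1=M  mem[L2]=50
18. P1: store L1 := 64  bus=[-]  L1: P0=I P1=M  mem[L1]=97
19. P0: store L2 := 94  bus=[BusRdX,Flush]  L2: P0=M P1=I  mem[L2]=23
20. P1: store L4 := 57  bus=[BusRdX,Flush]  L4: P0=I P1=M  mem[L4]=20
21. P0: load  L2  bus=[-]  L2: P0=M P1=I  mem[L2]=23
22. P1: store L3 := 47  bus=[BusRdX]  L3: P0=I P1=M  mem[L3]=80
23. P1: store L0 := 55  bus=[-]  L0: P0=I P1=M  mem[L0]=60
24. P0: load  L4  bus=[BusRd,Flush]  L4: P0=S P1=S  mem[L4]=57
25. P0: store L1 := 80  bus=[BusRdX,Flush]  L1: P0=M P1=I  mem[L1]=64
26. P0: store L1 := 44  bus=[-]  L1: P0=M P1=I  mem[L1]=64

memory[L0] = 60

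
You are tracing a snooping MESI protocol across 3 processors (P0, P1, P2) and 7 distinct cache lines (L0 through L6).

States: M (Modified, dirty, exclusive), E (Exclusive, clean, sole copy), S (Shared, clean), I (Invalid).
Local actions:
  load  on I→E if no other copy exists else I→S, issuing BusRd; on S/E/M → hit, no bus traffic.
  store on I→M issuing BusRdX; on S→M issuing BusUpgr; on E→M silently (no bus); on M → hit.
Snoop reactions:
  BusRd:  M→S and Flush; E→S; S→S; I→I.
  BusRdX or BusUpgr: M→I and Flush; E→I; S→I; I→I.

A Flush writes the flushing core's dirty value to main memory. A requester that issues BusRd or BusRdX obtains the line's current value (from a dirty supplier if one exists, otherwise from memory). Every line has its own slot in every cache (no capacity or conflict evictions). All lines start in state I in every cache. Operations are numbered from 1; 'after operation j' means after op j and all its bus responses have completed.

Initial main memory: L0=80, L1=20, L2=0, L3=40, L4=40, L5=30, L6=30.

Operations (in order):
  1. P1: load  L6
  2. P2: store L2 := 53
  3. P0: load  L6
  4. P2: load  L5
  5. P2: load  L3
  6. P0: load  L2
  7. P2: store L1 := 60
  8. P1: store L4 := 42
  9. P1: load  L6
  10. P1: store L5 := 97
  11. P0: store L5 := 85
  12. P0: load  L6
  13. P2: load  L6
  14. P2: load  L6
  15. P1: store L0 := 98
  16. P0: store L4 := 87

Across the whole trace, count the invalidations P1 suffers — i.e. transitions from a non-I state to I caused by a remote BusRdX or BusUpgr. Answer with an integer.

[1] P1: load  L6 | P0:I, P1:E(30), P2:I | bus: BusRd
[2] P2: store L2 := 53 | P0:I, P1:I, P2:M(53) | bus: BusRdX
[3] P0: load  L6 | P0:S(30), P1:S(30), P2:I | bus: BusRd
[4] P2: load  L5 | P0:I, P1:I, P2:E(30) | bus: BusRd
[5] P2: load  L3 | P0:I, P1:I, P2:E(40) | bus: BusRd
[6] P0: load  L2 | P0:S(53), P1:I, P2:S(53) | bus: BusRd,Flush
[7] P2: store L1 := 60 | P0:I, P1:I, P2:M(60) | bus: BusRdX
[8] P1: store L4 := 42 | P0:I, P1:M(42), P2:I | bus: BusRdX
[9] P1: load  L6 | P0:S(30), P1:S(30), P2:I | bus: none
[10] P1: store L5 := 97 | P0:I, P1:M(97), P2:I | bus: BusRdX
[11] P0: store L5 := 85 | P0:M(85), P1:I, P2:I | bus: BusRdX,Flush
[12] P0: load  L6 | P0:S(30), P1:S(30), P2:I | bus: none
[13] P2: load  L6 | P0:S(30), P1:S(30), P2:S(30) | bus: BusRd
[14] P2: load  L6 | P0:S(30), P1:S(30), P2:S(30) | bus: none
[15] P1: store L0 := 98 | P0:I, P1:M(98), P2:I | bus: BusRdX
[16] P0: store L4 := 87 | P0:M(87), P1:I, P2:I | bus: BusRdX,Flush

invalidations = 2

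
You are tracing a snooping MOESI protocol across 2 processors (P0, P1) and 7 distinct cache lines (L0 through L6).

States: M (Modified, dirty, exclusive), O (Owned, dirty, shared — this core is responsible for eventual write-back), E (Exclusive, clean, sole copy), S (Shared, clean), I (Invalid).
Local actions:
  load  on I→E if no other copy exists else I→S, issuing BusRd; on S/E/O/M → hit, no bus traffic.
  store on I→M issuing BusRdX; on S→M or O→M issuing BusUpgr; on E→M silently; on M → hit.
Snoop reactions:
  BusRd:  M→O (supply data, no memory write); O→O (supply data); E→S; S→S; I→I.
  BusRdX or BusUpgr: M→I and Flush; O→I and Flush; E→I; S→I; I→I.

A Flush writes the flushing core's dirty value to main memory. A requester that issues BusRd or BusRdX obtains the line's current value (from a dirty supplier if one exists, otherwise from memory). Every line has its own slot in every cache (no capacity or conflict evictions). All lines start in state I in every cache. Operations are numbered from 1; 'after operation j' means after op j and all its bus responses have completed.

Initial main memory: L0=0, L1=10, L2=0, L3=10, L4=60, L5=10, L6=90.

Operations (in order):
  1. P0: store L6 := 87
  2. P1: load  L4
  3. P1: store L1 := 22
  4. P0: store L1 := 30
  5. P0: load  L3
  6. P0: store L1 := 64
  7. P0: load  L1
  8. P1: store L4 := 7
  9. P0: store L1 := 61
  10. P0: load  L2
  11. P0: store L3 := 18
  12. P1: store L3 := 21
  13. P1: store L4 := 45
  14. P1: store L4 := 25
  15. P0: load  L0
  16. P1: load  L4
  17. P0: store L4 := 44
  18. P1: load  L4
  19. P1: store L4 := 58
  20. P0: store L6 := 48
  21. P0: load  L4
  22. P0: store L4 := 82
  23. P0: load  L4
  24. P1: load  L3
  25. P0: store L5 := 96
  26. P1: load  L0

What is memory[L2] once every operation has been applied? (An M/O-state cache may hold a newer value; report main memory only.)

[1] P0: store L6 := 87 | P0:M(87), P1:I | bus: BusRdX
[2] P1: load  L4 | P0:I, P1:E(60) | bus: BusRd
[3] P1: store L1 := 22 | P0:I, P1:M(22) | bus: BusRdX
[4] P0: store L1 := 30 | P0:M(30), P1:I | bus: BusRdX,Flush
[5] P0: load  L3 | P0:E(10), P1:I | bus: BusRd
[6] P0: store L1 := 64 | P0:M(64), P1:I | bus: none
[7] P0: load  L1 | P0:M(64), P1:I | bus: none
[8] P1: store L4 := 7 | P0:I, P1:M(7) | bus: none
[9] P0: store L1 := 61 | P0:M(61), P1:I | bus: none
[10] P0: load  L2 | P0:E(0), P1:I | bus: BusRd
[11] P0: store L3 := 18 | P0:M(18), P1:I | bus: none
[12] P1: store L3 := 21 | P0:I, P1:M(21) | bus: BusRdX,Flush
[13] P1: store L4 := 45 | P0:I, P1:M(45) | bus: none
[14] P1: store L4 := 25 | P0:I, P1:M(25) | bus: none
[15] P0: load  L0 | P0:E(0), P1:I | bus: BusRd
[16] P1: load  L4 | P0:I, P1:M(25) | bus: none
[17] P0: store L4 := 44 | P0:M(44), P1:I | bus: BusRdX,Flush
[18] P1: load  L4 | P0:O(44), P1:S(44) | bus: BusRd
[19] P1: store L4 := 58 | P0:I, P1:M(58) | bus: BusUpgr,Flush
[20] P0: store L6 := 48 | P0:M(48), P1:I | bus: none
[21] P0: load  L4 | P0:S(58), P1:O(58) | bus: BusRd
[22] P0: store L4 := 82 | P0:M(82), P1:I | bus: BusUpgr,Flush
[23] P0: load  L4 | P0:M(82), P1:I | bus: none
[24] P1: load  L3 | P0:I, P1:M(21) | bus: none
[25] P0: store L5 := 96 | P0:M(96), P1:I | bus: BusRdX
[26] P1: load  L0 | P0:S(0), P1:S(0) | bus: BusRd

memory[L2] = 0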